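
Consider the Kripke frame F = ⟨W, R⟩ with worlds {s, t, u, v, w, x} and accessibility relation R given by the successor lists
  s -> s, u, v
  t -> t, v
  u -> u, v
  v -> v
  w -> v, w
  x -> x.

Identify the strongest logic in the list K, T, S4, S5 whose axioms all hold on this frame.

Reflexive (axiom T): yes — every world is R-related to itself.
Transitive (axiom 4): yes — every two-step R-path is closed by a direct edge.
Euclidean (axiom 5): no — s R v and s R u, but not v R u.
So F validates K, T, S4; S5 would additionally require R to be Euclidean. The strongest is S4.

S4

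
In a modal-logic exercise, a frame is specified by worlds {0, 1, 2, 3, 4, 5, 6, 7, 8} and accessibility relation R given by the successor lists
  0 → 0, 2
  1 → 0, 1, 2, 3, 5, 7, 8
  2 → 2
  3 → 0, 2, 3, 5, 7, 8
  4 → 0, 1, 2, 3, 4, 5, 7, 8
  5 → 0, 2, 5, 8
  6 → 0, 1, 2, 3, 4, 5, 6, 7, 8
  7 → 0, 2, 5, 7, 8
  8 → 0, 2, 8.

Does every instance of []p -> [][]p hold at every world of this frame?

The schema 4 characterises exactly the transitive frames.
Transitive: yes — every two-step R-path is closed by a direct edge.

Yes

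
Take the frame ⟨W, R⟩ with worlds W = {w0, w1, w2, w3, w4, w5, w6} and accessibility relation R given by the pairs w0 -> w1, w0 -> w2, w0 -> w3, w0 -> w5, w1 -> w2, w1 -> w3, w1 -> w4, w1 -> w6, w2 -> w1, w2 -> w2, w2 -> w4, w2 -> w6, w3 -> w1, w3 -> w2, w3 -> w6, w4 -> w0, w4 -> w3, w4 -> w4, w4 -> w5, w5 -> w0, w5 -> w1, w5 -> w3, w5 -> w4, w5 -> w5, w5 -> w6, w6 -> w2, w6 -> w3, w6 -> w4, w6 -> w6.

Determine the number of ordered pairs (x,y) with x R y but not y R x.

13

Enumerating: (w0,w1), (w0,w2), (w0,w3), (w1,w4), (w1,w6), (w2,w4), (w3,w2), (w4,w0), (w4,w3), (w5,w1), (w5,w3), (w5,w6), (w6,w4).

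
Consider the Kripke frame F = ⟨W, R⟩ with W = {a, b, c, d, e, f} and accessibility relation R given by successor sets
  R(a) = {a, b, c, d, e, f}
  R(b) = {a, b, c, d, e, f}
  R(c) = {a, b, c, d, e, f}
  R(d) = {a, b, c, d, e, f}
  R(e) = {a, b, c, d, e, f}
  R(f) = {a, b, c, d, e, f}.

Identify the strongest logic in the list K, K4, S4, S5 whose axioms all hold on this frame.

S5

Transitive (axiom 4): yes — every two-step R-path is closed by a direct edge.
Reflexive (axiom T): yes — every world is R-related to itself.
Euclidean (axiom 5): yes — any two successors of a common world are R-related.
So F validates K, K4, S4, S5. The strongest is S5.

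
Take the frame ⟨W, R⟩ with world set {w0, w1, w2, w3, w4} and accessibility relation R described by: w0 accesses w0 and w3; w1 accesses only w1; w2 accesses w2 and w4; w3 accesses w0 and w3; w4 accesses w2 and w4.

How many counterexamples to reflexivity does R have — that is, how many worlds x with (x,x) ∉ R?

R is reflexive; there are no such worlds.

0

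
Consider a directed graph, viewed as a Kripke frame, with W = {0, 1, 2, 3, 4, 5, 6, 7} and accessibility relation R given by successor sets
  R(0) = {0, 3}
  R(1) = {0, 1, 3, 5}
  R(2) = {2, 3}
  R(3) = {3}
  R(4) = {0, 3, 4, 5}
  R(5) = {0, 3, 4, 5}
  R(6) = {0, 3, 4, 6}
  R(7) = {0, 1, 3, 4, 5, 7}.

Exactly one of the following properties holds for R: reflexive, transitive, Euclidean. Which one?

Reflexive: yes — every world is R-related to itself.
Transitive: no — 1 R 5 and 5 R 4, but not 1 R 4.
Euclidean: no — 1 R 0 and 1 R 5, but not 0 R 5.
Only reflexive holds.

reflexive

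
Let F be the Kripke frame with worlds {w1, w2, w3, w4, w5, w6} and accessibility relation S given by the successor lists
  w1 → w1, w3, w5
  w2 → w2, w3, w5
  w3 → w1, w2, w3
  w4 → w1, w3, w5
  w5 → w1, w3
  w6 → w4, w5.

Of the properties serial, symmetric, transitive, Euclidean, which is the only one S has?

Serial: yes — every world has a successor (e.g. w1 S w1).
Symmetric: no — w2 S w5 but not w5 S w2.
Transitive: no — w1 S w3 and w3 S w2, but not w1 S w2.
Euclidean: no — w1 S w3 and w1 S w5, but not w3 S w5.
Only serial holds.

serial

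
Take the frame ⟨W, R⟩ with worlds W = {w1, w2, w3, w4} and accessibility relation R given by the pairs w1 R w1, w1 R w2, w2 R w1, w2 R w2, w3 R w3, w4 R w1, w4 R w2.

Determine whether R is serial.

Yes

Serial: yes — every world has a successor (e.g. w1 R w1).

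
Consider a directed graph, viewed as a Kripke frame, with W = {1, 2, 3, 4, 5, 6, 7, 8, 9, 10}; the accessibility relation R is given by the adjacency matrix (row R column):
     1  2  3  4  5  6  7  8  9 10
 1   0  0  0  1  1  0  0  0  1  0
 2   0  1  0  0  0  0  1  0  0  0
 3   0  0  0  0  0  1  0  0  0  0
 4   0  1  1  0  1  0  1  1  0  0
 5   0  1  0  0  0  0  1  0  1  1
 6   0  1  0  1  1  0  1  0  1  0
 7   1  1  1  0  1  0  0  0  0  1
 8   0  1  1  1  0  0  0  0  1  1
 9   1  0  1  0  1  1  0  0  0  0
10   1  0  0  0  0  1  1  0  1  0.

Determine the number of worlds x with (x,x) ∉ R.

9

Enumerating: 1, 3, 4, 5, 6, 7, 8, 9, 10.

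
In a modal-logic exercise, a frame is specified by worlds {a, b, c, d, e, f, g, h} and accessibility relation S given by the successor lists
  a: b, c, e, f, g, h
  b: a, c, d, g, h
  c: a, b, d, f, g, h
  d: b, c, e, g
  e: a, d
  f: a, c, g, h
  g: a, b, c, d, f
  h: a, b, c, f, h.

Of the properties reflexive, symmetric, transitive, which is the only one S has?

Reflexive: no — a is not related to itself.
Symmetric: yes — every pair in S has its reverse in S.
Transitive: no — a S b and b S d, but not a S d.
Only symmetric holds.

symmetric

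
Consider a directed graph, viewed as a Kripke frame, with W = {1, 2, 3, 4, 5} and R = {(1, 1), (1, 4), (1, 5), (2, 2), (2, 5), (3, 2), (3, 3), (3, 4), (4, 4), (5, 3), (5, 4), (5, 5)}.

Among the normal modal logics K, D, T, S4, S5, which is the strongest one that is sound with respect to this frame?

T

Serial (axiom D): yes — every world has a successor (e.g. 1 R 1).
Reflexive (axiom T): yes — every world is R-related to itself.
Transitive (axiom 4): no — 1 R 5 and 5 R 3, but not 1 R 3.
Euclidean (axiom 5): no — 1 R 4 and 1 R 5, but not 4 R 5.
So F validates K, D, T; S4 would additionally require R to be transitive. The strongest is T.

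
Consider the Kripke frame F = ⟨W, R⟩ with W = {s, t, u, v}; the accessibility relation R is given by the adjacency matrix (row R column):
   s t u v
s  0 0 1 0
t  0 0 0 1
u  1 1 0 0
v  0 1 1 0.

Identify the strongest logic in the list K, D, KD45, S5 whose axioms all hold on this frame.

D

Serial (axiom D): yes — every world has a successor (e.g. s R u).
Euclidean (axiom 5): no — u R s and u R t, but not s R t.
Transitive (axiom 4): no — s R u and u R t, but not s R t.
Reflexive (axiom T): no — s is not related to itself.
So F validates K, D; KD45 would additionally require R to be Euclidean and transitive. The strongest is D.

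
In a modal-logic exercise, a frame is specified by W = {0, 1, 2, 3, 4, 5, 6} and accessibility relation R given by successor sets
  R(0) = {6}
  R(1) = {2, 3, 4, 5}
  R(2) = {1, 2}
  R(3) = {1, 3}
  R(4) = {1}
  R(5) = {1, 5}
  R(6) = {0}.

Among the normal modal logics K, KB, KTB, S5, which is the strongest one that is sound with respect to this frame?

KB

Symmetric (axiom B): yes — every pair in R has its reverse in R.
Reflexive (axiom T): no — 0 is not related to itself.
Euclidean (axiom 5): no — 1 R 2 and 1 R 3, but not 2 R 3.
So F validates K, KB; KTB would additionally require R to be reflexive. The strongest is KB.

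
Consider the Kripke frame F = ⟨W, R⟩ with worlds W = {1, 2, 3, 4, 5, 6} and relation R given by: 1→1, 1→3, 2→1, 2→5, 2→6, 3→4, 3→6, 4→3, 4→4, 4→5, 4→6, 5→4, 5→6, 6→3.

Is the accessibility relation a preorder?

No

Reflexive: no — 2 is not related to itself.
Transitive: no — 1 R 3 and 3 R 4, but not 1 R 4.
So R is not a preorder.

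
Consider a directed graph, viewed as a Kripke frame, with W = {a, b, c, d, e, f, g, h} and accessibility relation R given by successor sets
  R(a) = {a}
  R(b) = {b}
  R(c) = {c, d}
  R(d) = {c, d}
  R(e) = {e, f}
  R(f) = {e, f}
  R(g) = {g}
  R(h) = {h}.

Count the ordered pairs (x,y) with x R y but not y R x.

R is symmetric; there are no such tuples.

0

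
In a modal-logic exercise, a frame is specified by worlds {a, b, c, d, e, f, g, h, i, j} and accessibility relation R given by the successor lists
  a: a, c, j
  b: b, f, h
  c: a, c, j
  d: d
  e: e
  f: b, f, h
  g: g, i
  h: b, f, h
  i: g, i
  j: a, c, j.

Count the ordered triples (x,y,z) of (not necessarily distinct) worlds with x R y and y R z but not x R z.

0

R is transitive; there are no such tuples.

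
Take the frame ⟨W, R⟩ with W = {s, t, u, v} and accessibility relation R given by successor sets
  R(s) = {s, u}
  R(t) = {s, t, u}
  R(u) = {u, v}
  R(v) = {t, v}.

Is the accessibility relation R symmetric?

Symmetric: no — s R u but not u R s.

No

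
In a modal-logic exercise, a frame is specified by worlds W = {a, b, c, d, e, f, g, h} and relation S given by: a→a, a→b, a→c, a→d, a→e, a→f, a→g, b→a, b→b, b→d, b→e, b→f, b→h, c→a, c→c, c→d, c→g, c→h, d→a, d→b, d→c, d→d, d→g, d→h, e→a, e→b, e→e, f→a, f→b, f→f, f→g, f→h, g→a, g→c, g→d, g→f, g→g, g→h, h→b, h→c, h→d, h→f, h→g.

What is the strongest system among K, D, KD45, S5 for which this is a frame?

Serial (axiom D): yes — every world has a successor (e.g. a S a).
Euclidean (axiom 5): no — a S b and a S c, but not b S c.
Transitive (axiom 4): no — a S b and b S h, but not a S h.
Reflexive (axiom T): no — h is not related to itself.
So F validates K, D; KD45 would additionally require S to be Euclidean and transitive. The strongest is D.

D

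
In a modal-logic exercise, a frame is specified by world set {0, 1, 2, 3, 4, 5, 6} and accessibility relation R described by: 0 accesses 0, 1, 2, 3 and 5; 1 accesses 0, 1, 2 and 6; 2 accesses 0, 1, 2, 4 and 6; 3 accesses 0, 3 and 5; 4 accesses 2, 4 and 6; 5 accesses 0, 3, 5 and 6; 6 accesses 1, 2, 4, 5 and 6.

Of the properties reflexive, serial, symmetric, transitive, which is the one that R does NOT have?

Reflexive: yes — every world is R-related to itself.
Serial: yes — every world has a successor (e.g. 0 R 0).
Symmetric: yes — every pair in R has its reverse in R.
Transitive: no — 0 R 1 and 1 R 6, but not 0 R 6.
Only transitive fails.

transitive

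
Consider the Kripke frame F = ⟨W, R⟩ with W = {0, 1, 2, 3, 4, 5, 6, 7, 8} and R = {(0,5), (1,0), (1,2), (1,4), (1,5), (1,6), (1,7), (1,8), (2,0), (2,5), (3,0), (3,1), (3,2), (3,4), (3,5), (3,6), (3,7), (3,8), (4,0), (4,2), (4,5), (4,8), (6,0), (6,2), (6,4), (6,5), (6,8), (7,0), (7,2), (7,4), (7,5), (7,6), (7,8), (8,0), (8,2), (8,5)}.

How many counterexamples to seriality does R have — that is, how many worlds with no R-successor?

1

Enumerating: 5.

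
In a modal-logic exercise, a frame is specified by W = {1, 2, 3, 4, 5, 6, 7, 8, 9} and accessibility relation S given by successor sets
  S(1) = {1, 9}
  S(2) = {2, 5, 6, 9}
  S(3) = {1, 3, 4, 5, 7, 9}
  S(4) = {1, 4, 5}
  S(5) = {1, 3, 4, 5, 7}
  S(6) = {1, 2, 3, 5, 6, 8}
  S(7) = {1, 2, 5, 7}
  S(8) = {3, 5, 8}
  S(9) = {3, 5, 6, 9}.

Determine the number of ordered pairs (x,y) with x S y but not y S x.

18

Enumerating: (1,9), (2,5), (2,9), (3,1), (3,4), (3,7), (4,1), (5,1), (6,1), (6,3), (6,5), (6,8), (7,1), (7,2), (8,3), (8,5), (9,5), (9,6).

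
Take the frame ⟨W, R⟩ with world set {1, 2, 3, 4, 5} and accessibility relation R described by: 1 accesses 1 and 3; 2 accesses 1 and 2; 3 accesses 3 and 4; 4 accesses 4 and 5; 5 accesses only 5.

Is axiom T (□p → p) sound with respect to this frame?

Yes

The schema T characterises exactly the reflexive frames.
Reflexive: yes — every world is R-related to itself.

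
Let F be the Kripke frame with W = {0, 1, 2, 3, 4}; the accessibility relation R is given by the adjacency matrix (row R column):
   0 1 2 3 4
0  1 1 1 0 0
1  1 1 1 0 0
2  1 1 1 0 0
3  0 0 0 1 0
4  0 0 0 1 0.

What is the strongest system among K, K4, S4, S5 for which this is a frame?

K4

Transitive (axiom 4): yes — every two-step R-path is closed by a direct edge.
Reflexive (axiom T): no — 4 is not related to itself.
Euclidean (axiom 5): yes — any two successors of a common world are R-related.
So F validates K, K4; S4 would additionally require R to be reflexive. The strongest is K4.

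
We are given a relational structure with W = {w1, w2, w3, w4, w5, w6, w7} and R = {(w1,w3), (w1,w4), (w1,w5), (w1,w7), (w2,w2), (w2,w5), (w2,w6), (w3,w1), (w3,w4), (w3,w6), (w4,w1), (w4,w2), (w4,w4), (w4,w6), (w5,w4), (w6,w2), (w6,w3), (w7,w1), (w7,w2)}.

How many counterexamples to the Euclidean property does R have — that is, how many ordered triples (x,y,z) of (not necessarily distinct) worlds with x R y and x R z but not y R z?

Enumerating: (w1,w3,w3), (w1,w3,w5), (w1,w3,w7), (w1,w4,w3), (w1,w4,w5), (w1,w4,w7), (w1,w5,w3), (w1,w5,w5), (w1,w5,w7), (w1,w7,w3), (w1,w7,w4), (w1,w7,w5), … and 25 more.
Total: 37.

37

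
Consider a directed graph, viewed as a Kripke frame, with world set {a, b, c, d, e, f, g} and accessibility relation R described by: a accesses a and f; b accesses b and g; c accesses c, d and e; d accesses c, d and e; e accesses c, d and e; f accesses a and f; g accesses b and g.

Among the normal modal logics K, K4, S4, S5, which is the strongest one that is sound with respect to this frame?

S5

Transitive (axiom 4): yes — every two-step R-path is closed by a direct edge.
Reflexive (axiom T): yes — every world is R-related to itself.
Euclidean (axiom 5): yes — any two successors of a common world are R-related.
So F validates K, K4, S4, S5. The strongest is S5.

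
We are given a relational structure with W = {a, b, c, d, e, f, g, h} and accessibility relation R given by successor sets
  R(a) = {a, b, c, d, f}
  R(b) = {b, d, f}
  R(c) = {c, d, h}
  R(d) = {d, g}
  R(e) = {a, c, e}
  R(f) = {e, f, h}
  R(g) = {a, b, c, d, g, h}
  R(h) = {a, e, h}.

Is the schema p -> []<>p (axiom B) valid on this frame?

No

Axiom B corresponds to the accessibility relation being symmetric.
Symmetric: no — a R b but not b R a.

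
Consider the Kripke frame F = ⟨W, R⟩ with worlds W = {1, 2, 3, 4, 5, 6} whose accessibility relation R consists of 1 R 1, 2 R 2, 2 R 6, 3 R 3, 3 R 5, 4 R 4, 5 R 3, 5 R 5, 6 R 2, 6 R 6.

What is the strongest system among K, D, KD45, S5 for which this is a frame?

Serial (axiom D): yes — every world has a successor (e.g. 1 R 1).
Euclidean (axiom 5): yes — any two successors of a common world are R-related.
Transitive (axiom 4): yes — every two-step R-path is closed by a direct edge.
Reflexive (axiom T): yes — every world is R-related to itself.
So F validates K, D, KD45, S5. The strongest is S5.

S5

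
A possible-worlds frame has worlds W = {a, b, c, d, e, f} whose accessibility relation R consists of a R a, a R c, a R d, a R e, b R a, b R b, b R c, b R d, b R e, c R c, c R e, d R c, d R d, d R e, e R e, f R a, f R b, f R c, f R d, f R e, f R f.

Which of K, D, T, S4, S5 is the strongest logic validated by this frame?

S4

Serial (axiom D): yes — every world has a successor (e.g. a R a).
Reflexive (axiom T): yes — every world is R-related to itself.
Transitive (axiom 4): yes — every two-step R-path is closed by a direct edge.
Euclidean (axiom 5): no — a R c and a R d, but not c R d.
So F validates K, D, T, S4; S5 would additionally require R to be Euclidean. The strongest is S4.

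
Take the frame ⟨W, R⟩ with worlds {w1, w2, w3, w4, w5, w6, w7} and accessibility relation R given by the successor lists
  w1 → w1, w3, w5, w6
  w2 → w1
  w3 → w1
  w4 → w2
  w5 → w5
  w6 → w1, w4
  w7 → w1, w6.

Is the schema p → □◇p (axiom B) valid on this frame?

No

By correspondence theory, B is valid on a frame iff R is symmetric.
Symmetric: no — w1 R w5 but not w5 R w1.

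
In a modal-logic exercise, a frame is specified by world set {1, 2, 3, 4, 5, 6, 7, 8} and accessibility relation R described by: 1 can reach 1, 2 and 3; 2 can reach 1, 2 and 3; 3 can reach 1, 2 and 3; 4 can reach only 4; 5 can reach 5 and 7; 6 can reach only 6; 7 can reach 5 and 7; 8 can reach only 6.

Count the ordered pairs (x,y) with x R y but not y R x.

Enumerating: (8,6).

1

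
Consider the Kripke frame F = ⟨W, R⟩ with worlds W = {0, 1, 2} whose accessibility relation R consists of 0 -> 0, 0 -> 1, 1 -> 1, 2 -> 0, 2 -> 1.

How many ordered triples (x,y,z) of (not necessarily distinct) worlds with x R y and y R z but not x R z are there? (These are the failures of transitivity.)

0

R is transitive; there are no such tuples.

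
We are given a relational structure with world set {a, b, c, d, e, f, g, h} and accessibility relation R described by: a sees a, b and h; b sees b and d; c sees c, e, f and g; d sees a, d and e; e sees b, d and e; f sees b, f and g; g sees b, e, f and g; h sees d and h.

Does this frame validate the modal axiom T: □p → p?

Yes

By correspondence theory, T is valid on a frame iff R is reflexive.
Reflexive: yes — every world is R-related to itself.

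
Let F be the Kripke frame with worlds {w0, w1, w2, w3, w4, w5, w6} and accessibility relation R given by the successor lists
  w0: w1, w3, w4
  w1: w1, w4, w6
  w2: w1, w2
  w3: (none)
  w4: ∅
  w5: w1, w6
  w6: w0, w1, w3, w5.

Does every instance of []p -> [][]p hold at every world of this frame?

The schema 4 characterises exactly the transitive frames.
Transitive: no — w0 R w1 and w1 R w6, but not w0 R w6.

No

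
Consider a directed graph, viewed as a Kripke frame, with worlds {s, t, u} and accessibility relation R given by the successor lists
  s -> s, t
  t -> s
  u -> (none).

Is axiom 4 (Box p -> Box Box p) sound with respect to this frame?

Axiom 4 corresponds to the accessibility relation being transitive.
Transitive: no — t R s and s R t, but not t R t.

No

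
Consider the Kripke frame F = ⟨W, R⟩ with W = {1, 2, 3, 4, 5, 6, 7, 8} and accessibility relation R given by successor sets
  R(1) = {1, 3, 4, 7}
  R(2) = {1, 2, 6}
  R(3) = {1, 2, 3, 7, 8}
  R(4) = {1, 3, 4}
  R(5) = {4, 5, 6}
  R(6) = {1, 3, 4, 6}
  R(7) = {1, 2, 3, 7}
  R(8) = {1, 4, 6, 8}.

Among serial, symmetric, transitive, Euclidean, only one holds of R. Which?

serial

Serial: yes — every world has a successor (e.g. 1 R 1).
Symmetric: no — 2 R 1 but not 1 R 2.
Transitive: no — 1 R 3 and 3 R 2, but not 1 R 2.
Euclidean: no — 1 R 3 and 1 R 4, but not 3 R 4.
Only serial holds.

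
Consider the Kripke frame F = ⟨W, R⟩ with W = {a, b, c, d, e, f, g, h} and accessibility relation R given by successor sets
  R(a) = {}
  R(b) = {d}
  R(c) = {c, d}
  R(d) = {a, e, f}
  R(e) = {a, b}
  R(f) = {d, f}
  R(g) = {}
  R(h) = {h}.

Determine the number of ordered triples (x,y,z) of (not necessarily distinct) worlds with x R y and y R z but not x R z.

11

Enumerating: (b,d,a), (b,d,e), (b,d,f), (c,d,a), (c,d,e), (c,d,f), (d,e,b), (d,f,d), (e,b,d), (f,d,a), (f,d,e).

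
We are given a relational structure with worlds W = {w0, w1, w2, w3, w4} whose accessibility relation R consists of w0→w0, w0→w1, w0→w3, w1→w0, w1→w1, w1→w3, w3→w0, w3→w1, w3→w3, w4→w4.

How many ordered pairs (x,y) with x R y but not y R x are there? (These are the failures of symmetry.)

0

R is symmetric; there are no such tuples.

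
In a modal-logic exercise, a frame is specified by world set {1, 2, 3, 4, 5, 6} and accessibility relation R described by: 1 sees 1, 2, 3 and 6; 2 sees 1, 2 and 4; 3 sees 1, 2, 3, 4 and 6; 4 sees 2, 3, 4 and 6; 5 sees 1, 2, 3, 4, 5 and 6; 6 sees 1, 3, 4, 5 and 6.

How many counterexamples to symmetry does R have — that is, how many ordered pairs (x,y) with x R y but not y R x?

Enumerating: (3,2), (5,1), (5,2), (5,3), (5,4).

5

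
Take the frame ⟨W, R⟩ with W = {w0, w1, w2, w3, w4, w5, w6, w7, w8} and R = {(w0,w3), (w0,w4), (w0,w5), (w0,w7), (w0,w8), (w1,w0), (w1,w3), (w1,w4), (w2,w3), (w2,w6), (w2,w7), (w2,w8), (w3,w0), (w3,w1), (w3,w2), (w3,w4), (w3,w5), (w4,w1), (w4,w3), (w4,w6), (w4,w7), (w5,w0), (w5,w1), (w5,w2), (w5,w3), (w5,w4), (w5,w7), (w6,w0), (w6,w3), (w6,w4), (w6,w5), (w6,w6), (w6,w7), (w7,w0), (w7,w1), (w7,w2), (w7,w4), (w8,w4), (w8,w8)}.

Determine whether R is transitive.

Transitive: no — w0 R w3 and w3 R w1, but not w0 R w1.

No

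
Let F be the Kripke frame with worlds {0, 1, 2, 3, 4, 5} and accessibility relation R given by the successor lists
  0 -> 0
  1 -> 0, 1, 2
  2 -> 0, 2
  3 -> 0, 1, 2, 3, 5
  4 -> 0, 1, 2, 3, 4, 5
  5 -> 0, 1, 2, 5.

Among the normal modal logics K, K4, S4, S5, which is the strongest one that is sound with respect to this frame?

S4

Transitive (axiom 4): yes — every two-step R-path is closed by a direct edge.
Reflexive (axiom T): yes — every world is R-related to itself.
Euclidean (axiom 5): no — 1 R 0 and 1 R 2, but not 0 R 2.
So F validates K, K4, S4; S5 would additionally require R to be Euclidean. The strongest is S4.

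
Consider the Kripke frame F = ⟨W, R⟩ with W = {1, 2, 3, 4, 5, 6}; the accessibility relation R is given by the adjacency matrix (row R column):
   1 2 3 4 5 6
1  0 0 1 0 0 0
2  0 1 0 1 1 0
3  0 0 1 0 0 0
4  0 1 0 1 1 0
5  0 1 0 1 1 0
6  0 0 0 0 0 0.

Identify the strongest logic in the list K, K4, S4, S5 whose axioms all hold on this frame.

Transitive (axiom 4): yes — every two-step R-path is closed by a direct edge.
Reflexive (axiom T): no — 1 is not related to itself.
Euclidean (axiom 5): yes — any two successors of a common world are R-related.
So F validates K, K4; S4 would additionally require R to be reflexive. The strongest is K4.

K4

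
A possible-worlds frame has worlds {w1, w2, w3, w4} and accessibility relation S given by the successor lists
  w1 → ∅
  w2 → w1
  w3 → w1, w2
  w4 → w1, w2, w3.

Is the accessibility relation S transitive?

Transitive: yes — every two-step S-path is closed by a direct edge.

Yes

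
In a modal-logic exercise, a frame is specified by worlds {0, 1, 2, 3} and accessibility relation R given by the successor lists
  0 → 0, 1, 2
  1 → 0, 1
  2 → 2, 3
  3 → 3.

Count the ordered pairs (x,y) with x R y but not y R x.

Enumerating: (0,2), (2,3).

2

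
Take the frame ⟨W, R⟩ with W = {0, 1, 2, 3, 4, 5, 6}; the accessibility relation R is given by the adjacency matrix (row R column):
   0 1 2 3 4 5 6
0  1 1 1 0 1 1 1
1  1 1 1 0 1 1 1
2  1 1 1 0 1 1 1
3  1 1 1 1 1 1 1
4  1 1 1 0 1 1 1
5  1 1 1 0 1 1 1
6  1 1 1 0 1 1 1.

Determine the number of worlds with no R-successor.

R is serial; there are no such worlds.

0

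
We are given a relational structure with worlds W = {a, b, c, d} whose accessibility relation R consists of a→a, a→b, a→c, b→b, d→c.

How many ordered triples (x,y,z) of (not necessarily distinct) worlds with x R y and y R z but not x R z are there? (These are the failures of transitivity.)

0

R is transitive; there are no such tuples.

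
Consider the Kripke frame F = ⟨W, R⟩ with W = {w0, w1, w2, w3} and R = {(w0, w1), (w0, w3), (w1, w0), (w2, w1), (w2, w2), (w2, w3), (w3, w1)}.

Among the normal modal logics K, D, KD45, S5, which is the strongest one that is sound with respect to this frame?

D

Serial (axiom D): yes — every world has a successor (e.g. w0 R w1).
Euclidean (axiom 5): no — w0 R w1 and w0 R w3, but not w1 R w3.
Transitive (axiom 4): no — w1 R w0 and w0 R w3, but not w1 R w3.
Reflexive (axiom T): no — w0 is not related to itself.
So F validates K, D; KD45 would additionally require R to be Euclidean and transitive. The strongest is D.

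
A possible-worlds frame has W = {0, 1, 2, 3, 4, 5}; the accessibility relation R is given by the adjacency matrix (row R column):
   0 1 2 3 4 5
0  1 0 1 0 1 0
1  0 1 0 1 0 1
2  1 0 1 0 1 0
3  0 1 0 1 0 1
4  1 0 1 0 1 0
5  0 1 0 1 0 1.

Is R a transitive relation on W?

Yes

Transitive: yes — every two-step R-path is closed by a direct edge.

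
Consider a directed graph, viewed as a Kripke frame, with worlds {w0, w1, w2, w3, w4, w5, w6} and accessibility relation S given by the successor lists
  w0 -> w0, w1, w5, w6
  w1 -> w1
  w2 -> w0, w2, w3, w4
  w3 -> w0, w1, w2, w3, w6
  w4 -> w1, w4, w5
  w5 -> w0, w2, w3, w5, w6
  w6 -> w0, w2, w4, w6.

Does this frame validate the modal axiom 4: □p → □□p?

By correspondence theory, 4 is valid on a frame iff S is transitive.
Transitive: no — w0 S w5 and w5 S w2, but not w0 S w2.

No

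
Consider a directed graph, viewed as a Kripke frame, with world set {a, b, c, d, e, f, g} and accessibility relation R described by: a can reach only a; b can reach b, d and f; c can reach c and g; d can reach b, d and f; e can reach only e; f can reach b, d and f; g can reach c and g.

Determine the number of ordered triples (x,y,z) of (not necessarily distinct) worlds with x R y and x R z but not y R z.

R is Euclidean; there are no such tuples.

0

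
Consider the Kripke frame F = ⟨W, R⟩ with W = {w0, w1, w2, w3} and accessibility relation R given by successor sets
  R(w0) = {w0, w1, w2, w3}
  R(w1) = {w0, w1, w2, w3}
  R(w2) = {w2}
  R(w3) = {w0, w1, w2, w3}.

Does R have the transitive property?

Transitive: yes — every two-step R-path is closed by a direct edge.

Yes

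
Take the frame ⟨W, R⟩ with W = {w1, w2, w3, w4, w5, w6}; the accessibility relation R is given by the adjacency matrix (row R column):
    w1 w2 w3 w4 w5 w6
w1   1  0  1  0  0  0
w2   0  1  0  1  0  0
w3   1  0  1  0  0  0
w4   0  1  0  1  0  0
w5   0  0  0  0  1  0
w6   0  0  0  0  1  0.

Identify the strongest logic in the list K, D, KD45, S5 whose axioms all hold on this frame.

Serial (axiom D): yes — every world has a successor (e.g. w1 R w1).
Euclidean (axiom 5): yes — any two successors of a common world are R-related.
Transitive (axiom 4): yes — every two-step R-path is closed by a direct edge.
Reflexive (axiom T): no — w6 is not related to itself.
So F validates K, D, KD45; S5 would additionally require R to be reflexive. The strongest is KD45.

KD45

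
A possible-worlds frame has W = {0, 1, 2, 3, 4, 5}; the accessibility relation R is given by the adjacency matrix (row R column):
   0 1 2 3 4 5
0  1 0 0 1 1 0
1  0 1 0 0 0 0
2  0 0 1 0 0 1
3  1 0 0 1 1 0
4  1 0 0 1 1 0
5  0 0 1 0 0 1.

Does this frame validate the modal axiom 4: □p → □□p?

By correspondence theory, 4 is valid on a frame iff R is transitive.
Transitive: yes — every two-step R-path is closed by a direct edge.

Yes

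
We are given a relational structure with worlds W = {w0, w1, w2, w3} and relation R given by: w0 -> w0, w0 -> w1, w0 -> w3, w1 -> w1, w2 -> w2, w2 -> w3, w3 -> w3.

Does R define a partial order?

Yes

Reflexive: yes — every world is R-related to itself.
Transitive: yes — every two-step R-path is closed by a direct edge.
Antisymmetric: yes — no distinct pair is related both ways.
So R is a partial order.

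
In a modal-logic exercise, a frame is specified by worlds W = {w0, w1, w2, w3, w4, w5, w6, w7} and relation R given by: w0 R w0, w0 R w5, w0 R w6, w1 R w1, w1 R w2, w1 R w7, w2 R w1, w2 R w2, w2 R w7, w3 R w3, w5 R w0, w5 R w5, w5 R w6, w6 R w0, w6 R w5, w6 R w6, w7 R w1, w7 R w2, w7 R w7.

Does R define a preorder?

No

Reflexive: no — w4 is not related to itself.
Transitive: yes — every two-step R-path is closed by a direct edge.
So R is not a preorder.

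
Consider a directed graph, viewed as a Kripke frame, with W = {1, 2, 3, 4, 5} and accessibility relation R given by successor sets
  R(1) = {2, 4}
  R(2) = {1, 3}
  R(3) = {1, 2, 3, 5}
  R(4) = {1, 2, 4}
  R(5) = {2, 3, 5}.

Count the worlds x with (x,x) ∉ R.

Enumerating: 1, 2.

2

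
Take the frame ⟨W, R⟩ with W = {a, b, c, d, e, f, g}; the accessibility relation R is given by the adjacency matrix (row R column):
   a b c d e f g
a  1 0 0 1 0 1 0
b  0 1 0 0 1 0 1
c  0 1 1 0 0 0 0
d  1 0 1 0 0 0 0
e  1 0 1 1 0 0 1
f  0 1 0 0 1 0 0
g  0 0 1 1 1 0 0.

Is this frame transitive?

No

Transitive: no — a R d and d R c, but not a R c.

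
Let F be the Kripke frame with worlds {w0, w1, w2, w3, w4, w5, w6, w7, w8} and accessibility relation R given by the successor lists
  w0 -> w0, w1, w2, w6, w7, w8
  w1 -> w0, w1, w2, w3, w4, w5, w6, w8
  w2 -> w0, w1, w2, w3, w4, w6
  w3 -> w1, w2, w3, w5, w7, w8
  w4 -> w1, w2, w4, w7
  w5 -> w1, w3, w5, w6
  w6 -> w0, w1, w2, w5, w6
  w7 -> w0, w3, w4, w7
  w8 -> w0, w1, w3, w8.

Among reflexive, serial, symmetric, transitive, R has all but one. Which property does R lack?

Reflexive: yes — every world is R-related to itself.
Serial: yes — every world has a successor (e.g. w0 R w0).
Symmetric: yes — every pair in R has its reverse in R.
Transitive: no — w0 R w1 and w1 R w3, but not w0 R w3.
Only transitive fails.

transitive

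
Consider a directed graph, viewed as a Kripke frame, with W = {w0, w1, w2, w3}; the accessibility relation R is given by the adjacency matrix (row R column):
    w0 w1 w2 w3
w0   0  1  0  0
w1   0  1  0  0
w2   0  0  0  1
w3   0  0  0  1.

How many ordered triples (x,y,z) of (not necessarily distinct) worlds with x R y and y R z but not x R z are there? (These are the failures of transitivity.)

0

R is transitive; there are no such tuples.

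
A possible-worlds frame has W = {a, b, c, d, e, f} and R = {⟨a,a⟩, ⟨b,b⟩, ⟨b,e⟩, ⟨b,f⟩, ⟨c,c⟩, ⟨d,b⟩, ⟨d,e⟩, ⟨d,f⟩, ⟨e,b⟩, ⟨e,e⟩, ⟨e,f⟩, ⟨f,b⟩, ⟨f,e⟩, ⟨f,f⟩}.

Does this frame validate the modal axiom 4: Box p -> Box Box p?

Yes

The schema 4 characterises exactly the transitive frames.
Transitive: yes — every two-step R-path is closed by a direct edge.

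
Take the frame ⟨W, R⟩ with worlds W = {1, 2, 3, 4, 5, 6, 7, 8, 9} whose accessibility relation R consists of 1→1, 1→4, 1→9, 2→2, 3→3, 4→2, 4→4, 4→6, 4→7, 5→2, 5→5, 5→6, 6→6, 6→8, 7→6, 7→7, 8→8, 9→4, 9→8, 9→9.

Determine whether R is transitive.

Transitive: no — 1 R 4 and 4 R 2, but not 1 R 2.

No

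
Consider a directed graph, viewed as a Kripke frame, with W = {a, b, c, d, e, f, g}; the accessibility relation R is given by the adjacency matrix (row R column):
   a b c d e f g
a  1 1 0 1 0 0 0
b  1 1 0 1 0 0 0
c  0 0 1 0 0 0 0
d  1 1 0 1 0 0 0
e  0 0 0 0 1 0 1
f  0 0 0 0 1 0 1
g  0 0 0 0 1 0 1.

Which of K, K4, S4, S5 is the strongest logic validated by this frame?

Transitive (axiom 4): yes — every two-step R-path is closed by a direct edge.
Reflexive (axiom T): no — f is not related to itself.
Euclidean (axiom 5): yes — any two successors of a common world are R-related.
So F validates K, K4; S4 would additionally require R to be reflexive. The strongest is K4.

K4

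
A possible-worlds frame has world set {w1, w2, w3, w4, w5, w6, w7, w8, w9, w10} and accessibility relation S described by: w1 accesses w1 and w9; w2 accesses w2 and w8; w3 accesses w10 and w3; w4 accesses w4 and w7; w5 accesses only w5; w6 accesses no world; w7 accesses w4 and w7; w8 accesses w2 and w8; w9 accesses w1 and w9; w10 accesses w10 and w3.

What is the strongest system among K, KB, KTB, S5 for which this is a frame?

KB

Symmetric (axiom B): yes — every pair in S has its reverse in S.
Reflexive (axiom T): no — w6 is not related to itself.
Euclidean (axiom 5): yes — any two successors of a common world are S-related.
So F validates K, KB; KTB would additionally require S to be reflexive. The strongest is KB.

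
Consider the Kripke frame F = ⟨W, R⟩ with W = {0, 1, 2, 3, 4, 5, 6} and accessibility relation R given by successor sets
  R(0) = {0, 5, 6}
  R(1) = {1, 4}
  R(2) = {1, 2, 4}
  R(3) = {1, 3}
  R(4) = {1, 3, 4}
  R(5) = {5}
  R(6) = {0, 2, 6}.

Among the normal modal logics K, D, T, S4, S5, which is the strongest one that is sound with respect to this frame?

T

Serial (axiom D): yes — every world has a successor (e.g. 0 R 0).
Reflexive (axiom T): yes — every world is R-related to itself.
Transitive (axiom 4): no — 0 R 6 and 6 R 2, but not 0 R 2.
Euclidean (axiom 5): no — 0 R 5 and 0 R 6, but not 5 R 6.
So F validates K, D, T; S4 would additionally require R to be transitive. The strongest is T.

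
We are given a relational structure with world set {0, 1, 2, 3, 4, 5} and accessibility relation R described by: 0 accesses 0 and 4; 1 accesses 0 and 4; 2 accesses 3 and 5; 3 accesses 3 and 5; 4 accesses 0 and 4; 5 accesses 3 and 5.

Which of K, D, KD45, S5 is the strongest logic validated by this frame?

KD45

Serial (axiom D): yes — every world has a successor (e.g. 0 R 0).
Euclidean (axiom 5): yes — any two successors of a common world are R-related.
Transitive (axiom 4): yes — every two-step R-path is closed by a direct edge.
Reflexive (axiom T): no — 1 is not related to itself.
So F validates K, D, KD45; S5 would additionally require R to be reflexive. The strongest is KD45.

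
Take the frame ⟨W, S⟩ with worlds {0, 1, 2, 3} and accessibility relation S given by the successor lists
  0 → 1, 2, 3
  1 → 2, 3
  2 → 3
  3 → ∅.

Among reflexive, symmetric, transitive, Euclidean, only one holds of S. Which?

Reflexive: no — 0 is not related to itself.
Symmetric: no — 0 S 1 but not 1 S 0.
Transitive: yes — every two-step S-path is closed by a direct edge.
Euclidean: no — 0 S 2 and 0 S 1, but not 2 S 1.
Only transitive holds.

transitive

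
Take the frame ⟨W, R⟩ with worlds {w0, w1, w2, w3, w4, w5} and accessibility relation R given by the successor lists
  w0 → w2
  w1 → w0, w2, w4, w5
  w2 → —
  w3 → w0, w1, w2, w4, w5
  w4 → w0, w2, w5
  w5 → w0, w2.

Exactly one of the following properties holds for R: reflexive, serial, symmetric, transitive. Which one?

transitive

Reflexive: no — w0 is not related to itself.
Serial: no — w2 has no R-successor.
Symmetric: no — w0 R w2 but not w2 R w0.
Transitive: yes — every two-step R-path is closed by a direct edge.
Only transitive holds.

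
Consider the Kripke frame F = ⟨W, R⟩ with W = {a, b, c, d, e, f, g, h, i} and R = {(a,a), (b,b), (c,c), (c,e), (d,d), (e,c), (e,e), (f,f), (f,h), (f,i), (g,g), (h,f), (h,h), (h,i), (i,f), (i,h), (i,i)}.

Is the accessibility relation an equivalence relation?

Yes

Reflexive: yes — every world is R-related to itself.
Symmetric: yes — every pair in R has its reverse in R.
Transitive: yes — every two-step R-path is closed by a direct edge.
So R is an equivalence relation.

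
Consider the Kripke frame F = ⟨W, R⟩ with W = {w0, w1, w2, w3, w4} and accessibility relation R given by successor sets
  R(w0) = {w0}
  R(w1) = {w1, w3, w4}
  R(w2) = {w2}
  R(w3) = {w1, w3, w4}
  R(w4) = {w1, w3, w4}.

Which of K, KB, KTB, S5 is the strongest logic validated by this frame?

Symmetric (axiom B): yes — every pair in R has its reverse in R.
Reflexive (axiom T): yes — every world is R-related to itself.
Euclidean (axiom 5): yes — any two successors of a common world are R-related.
So F validates K, KB, KTB, S5. The strongest is S5.

S5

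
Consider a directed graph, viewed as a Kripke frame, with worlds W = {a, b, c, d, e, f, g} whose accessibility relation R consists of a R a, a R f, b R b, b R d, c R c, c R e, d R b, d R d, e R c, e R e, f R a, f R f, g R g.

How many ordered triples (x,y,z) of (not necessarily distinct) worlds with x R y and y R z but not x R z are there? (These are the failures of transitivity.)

0

R is transitive; there are no such tuples.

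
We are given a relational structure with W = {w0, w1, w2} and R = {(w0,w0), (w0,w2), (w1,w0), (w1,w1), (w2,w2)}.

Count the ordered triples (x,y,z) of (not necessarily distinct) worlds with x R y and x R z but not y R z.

2

Enumerating: (w0,w2,w0), (w1,w0,w1).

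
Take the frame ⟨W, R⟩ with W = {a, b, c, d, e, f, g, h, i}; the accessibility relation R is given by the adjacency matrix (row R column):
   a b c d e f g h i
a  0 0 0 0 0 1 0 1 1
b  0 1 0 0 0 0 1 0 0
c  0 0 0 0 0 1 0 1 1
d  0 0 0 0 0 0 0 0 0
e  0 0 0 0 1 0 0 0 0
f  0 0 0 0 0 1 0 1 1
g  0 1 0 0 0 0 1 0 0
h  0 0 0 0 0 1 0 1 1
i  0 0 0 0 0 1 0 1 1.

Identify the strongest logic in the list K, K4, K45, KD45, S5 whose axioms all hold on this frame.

Transitive (axiom 4): yes — every two-step R-path is closed by a direct edge.
Euclidean (axiom 5): yes — any two successors of a common world are R-related.
Serial (axiom D): no — d has no R-successor.
Reflexive (axiom T): no — a is not related to itself.
So F validates K, K4, K45; KD45 would additionally require R to be serial. The strongest is K45.

K45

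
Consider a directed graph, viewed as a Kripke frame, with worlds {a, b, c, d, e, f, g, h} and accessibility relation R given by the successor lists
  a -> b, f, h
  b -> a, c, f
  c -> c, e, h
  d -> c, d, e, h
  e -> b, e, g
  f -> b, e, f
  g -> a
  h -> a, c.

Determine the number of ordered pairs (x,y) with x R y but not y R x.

Enumerating: (a,f), (b,c), (c,e), (d,c), (d,e), (d,h), (e,b), (e,g), (f,e), (g,a).

10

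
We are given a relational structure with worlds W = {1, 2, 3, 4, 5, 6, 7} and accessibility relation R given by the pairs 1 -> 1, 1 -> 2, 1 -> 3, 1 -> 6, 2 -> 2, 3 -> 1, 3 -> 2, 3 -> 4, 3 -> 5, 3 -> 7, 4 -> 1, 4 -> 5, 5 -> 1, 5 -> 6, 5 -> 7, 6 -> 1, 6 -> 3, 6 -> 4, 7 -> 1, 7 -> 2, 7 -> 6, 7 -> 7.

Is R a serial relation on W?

Yes

Serial: yes — every world has a successor (e.g. 1 R 1).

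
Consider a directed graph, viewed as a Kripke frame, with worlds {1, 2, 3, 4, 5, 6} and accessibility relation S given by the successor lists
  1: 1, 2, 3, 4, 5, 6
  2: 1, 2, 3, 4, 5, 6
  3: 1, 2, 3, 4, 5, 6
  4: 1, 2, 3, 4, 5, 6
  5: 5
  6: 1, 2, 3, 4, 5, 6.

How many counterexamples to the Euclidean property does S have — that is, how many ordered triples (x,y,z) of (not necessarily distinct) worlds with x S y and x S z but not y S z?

Enumerating: (1,5,1), (1,5,2), (1,5,3), (1,5,4), (1,5,6), (2,5,1), (2,5,2), (2,5,3), (2,5,4), (2,5,6), (3,5,1), (3,5,2), … and 13 more.
Total: 25.

25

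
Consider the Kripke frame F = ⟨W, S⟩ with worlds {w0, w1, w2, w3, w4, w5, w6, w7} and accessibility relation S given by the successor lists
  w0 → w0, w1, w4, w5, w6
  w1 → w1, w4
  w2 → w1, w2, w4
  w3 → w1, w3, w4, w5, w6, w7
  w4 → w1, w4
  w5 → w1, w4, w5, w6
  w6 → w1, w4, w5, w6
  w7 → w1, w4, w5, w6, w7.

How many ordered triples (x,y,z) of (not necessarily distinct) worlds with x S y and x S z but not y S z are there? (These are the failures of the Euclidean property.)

Enumerating: (w0,w1,w0), (w0,w1,w5), (w0,w1,w6), (w0,w4,w0), (w0,w4,w5), (w0,w4,w6), (w0,w5,w0), (w0,w6,w0), (w2,w1,w2), (w2,w4,w2), (w3,w1,w3), (w3,w1,w5), … and 27 more.
Total: 39.

39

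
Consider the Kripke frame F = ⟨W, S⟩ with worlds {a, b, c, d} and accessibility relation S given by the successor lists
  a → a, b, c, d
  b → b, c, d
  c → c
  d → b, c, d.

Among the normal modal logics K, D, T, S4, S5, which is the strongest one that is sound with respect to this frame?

Serial (axiom D): yes — every world has a successor (e.g. a S a).
Reflexive (axiom T): yes — every world is S-related to itself.
Transitive (axiom 4): yes — every two-step S-path is closed by a direct edge.
Euclidean (axiom 5): no — a S c and a S b, but not c S b.
So F validates K, D, T, S4; S5 would additionally require S to be Euclidean. The strongest is S4.

S4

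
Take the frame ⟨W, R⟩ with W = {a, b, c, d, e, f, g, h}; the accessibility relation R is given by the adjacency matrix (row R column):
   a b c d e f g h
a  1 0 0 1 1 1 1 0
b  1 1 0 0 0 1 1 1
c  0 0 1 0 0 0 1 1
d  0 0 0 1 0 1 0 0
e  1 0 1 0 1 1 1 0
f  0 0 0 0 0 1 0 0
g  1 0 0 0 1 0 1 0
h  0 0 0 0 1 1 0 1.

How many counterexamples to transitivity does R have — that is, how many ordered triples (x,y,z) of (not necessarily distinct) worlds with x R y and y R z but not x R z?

18

Enumerating: (a,e,c), (b,a,d), (b,a,e), (b,g,e), (b,h,e), (c,g,a), (c,g,e), (c,h,e), (c,h,f), (e,a,d), (e,c,h), (g,a,d), (g,a,f), (g,e,c), (g,e,f), (h,e,a), (h,e,c), (h,e,g).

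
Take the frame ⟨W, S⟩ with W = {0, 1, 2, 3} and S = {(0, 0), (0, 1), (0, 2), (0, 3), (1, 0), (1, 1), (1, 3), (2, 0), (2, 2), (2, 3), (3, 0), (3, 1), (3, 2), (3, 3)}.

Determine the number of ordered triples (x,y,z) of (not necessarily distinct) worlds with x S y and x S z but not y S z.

4

Enumerating: (0,1,2), (0,2,1), (3,1,2), (3,2,1).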